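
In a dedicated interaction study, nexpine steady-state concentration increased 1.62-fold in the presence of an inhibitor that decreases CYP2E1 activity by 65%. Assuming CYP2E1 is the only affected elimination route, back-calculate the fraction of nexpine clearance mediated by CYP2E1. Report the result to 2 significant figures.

CL'/CL = 1 / 1.62 = 0.6173
0.35·fm + (1 − fm) = 0.6173
fm = (0.6173 − 1) / (0.35 − 1) = 0.59

0.59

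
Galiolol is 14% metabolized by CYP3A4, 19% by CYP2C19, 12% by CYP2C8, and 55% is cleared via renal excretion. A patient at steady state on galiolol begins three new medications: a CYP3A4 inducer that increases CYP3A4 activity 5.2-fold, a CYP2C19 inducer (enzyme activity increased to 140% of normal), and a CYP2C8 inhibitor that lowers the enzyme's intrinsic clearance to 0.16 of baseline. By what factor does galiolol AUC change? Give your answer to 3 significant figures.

The CYP3A4 pathway (14% of clearance) is boosted to 5.2× activity: 0.14 × 5.2 = 0.728.
The CYP2C19 pathway (19% of clearance) increases to 1.4× activity: 0.19 × 1.4 = 0.266.
The CYP2C8 pathway (12% of clearance) is reduced to 0.16× activity: 0.12 × 0.16 = 0.0192.
Non-CYP routes (55%) are unchanged.
Relative clearance = 0.728 + 0.266 + 0.0192 + 0.55 = 1.5632.
Because AUC varies inversely with clearance, the combined effect is 1 / 1.5632 = 0.640.

0.640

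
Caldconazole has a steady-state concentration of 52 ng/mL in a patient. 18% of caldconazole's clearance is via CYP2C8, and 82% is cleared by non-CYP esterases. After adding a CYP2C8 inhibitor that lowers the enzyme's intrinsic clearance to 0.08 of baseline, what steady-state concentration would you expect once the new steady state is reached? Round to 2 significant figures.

The CYP2C8 pathway (18% of clearance) is reduced to 0.08× activity: 0.18 × 0.08 = 0.0144.
Non-CYP routes (82%) are unchanged.
CL_new/CL_old = 0.0144 + 0.82 = 0.8344.
Steady-state concentration ∝ 1/CL, so new value = 52 / 0.8344 = 62 ng/mL.

62 ng/mL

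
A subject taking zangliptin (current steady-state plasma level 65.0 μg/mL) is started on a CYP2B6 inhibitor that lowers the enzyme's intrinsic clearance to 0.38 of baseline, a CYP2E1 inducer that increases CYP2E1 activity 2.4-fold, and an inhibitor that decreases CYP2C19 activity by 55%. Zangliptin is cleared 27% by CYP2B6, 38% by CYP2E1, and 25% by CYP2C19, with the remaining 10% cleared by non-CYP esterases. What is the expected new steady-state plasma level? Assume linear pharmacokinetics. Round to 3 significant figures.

CYP2B6: 0.27 × 0.38 = 0.1026
CYP2E1: 0.38 × 2.4 = 0.912
CYP2C19: 0.25 × 0.45 = 0.1125
Other: 0.1 (unchanged)
Relative clearance = 0.1026 + 0.912 + 0.1125 + 0.1 = 1.2271.
New steady-state plasma level = 65.0 / 1.2271 = 53.0 μg/mL (concentration scales inversely with clearance).

53.0 μg/mL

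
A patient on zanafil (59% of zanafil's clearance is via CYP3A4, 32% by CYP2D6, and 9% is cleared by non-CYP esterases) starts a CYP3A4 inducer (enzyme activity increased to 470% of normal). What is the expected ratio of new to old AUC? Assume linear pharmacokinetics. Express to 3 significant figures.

The CYP3A4 pathway (59% of clearance) is boosted to 4.7× activity: 0.59 × 4.7 = 2.773.
CYP2D6 (32%) and the residual 9% are unaffected.
CL_new/CL_old = 2.773 + 0.32 + 0.09 = 3.183.
Since AUC ∝ 1/CL, the ratio is 1 / 3.183 = 0.314.

0.314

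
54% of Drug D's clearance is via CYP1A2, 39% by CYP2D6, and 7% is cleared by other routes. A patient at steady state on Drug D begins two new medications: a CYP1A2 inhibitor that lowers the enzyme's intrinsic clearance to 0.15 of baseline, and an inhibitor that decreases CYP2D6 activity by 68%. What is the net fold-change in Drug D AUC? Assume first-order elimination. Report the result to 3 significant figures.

3.63

CYP1A2: 0.54 × 0.15 = 0.081
CYP2D6: 0.39 × 0.32 = 0.1248
Other: 0.07 (unchanged)
Relative clearance = 0.081 + 0.1248 + 0.07 = 0.2758.
Because AUC varies inversely with clearance, the combined effect is 1 / 0.2758 = 3.63.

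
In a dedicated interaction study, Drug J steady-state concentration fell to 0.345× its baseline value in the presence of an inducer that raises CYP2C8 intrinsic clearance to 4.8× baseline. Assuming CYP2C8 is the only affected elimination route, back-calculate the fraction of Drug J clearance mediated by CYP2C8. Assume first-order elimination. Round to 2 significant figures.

Let fm be the CYP2C8 fraction. New clearance relative to baseline = fm × 4.8 + (1 − fm).
Steady-state concentration ratio = 1 / (new CL fraction), so new CL fraction = 1 / 0.345 = 2.899.
fm × 4.8 + 1 − fm = 2.899  ⇒  fm × (4.8 − 1) = 1.899  ⇒  fm = 0.50.

0.50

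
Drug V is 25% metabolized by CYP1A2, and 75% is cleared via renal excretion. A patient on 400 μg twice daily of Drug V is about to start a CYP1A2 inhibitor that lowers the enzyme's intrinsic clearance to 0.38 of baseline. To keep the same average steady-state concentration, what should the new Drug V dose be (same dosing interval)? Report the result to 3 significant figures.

CYP1A2: 0.25 × 0.38 = 0.095
Other: 0.75 (unchanged)
Relative clearance = 0.095 + 0.75 = 0.845.
Exposure is unchanged when dose changes in proportion to clearance. New dose = 400 μg × 0.845 = 338 μg.

338 μg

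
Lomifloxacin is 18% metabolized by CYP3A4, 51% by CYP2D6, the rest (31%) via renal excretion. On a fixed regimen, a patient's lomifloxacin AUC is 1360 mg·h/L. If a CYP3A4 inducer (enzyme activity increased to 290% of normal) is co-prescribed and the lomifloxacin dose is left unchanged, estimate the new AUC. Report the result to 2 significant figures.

CYP3A4: 0.18 × 2.9 = 0.522
CYP2D6: 0.51 (unchanged)
Other: 0.31 (unchanged)
Relative clearance = 0.522 + 0.51 + 0.31 = 1.342.
AUC ∝ 1/CL, so new value = 1360 / 1.342 = 1.0 × 10³ mg·h/L.

1.0 × 10³ mg·h/L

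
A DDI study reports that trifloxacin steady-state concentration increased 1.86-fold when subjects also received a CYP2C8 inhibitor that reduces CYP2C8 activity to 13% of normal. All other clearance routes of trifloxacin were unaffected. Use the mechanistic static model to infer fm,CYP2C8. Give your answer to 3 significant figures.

CL'/CL = 1 / 1.86 = 0.5376
0.13·fm + (1 − fm) = 0.5376
fm = (0.5376 − 1) / (0.13 − 1) = 0.531

0.531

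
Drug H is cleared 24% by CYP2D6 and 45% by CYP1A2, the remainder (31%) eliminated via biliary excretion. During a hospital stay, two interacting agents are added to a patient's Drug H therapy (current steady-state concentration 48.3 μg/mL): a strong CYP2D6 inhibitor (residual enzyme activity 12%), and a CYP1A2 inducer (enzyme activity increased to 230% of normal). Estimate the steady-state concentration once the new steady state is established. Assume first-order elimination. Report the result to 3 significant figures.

35.2 μg/mL

The CYP2D6 pathway (24% of clearance) is reduced to 0.12× activity: 0.24 × 0.12 = 0.0288.
The CYP1A2 pathway (45% of clearance) rises to 2.3× activity: 0.45 × 2.3 = 1.035.
The remaining 31% of clearance is unaffected.
CL_new/CL_old = 0.0288 + 1.035 + 0.31 = 1.3738.
New steady-state concentration = 48.3 / 1.3738 = 35.2 μg/mL (concentration scales inversely with clearance).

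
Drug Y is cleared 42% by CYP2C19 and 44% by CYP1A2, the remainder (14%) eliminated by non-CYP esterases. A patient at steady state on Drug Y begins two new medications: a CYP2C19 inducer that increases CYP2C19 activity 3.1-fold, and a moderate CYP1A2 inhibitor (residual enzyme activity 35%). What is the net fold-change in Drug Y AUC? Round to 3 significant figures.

0.627

CYP2C19: 0.42 × 3.1 = 1.302
CYP1A2: 0.44 × 0.35 = 0.154
Other: 0.14 (unchanged)
CL_new/CL_old = 1.302 + 0.154 + 0.14 = 1.596.
Net AUC ratio = 1 / 1.596 = 0.627.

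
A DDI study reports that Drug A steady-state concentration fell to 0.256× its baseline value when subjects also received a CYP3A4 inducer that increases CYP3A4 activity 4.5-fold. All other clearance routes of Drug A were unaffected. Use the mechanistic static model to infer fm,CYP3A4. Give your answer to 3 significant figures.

Let x = fm,CYP3A4. Because steady-state concentration ∝ 1/CL, relative clearance rose to 1/0.256 = 3.906.
Setting x·4.5 + (1 − x) = 3.906 and solving: x = (3.906 − 1)/(4.5 − 1) = 0.830.

0.830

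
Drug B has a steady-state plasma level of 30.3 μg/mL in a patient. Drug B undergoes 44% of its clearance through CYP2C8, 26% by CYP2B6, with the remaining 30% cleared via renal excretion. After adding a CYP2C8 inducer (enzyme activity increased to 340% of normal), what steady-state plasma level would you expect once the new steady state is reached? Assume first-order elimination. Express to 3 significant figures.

The CYP2C8 pathway (44% of clearance) rises to 3.4× activity: 0.44 × 3.4 = 1.496.
CYP2B6 (26%) and the residual 30% are unaffected.
New clearance relative to baseline: 1.496 + 0.26 + 0.3 = 2.056.
New steady-state plasma level = baseline ÷ relative clearance = 30.3 / 2.056 = 14.7 μg/mL.

14.7 μg/mL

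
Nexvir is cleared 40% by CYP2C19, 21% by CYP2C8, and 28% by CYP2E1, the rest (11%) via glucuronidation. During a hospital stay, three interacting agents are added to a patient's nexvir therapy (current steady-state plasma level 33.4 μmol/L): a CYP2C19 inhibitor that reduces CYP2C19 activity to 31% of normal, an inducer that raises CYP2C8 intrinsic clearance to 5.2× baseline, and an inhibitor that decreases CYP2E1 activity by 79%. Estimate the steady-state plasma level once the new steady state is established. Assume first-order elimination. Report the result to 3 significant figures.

24.1 μmol/L

CYP2C19: 0.4 × 0.31 = 0.124
CYP2C8: 0.21 × 5.2 = 1.092
CYP2E1: 0.28 × 0.21 = 0.0588
Other: 0.11 (unchanged)
Relative clearance = 0.124 + 1.092 + 0.0588 + 0.11 = 1.3848.
New steady-state plasma level = 33.4 / 1.3848 = 24.1 μmol/L (concentration scales inversely with clearance).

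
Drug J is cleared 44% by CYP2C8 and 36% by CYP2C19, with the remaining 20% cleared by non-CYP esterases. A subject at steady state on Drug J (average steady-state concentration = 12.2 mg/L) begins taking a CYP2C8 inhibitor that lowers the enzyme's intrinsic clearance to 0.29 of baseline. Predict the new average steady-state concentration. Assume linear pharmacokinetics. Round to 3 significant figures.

17.7 mg/L

CYP2C8: 0.44 × 0.29 = 0.1276
CYP2C19: 0.36 (unchanged)
Other: 0.2 (unchanged)
New clearance relative to baseline: 0.1276 + 0.36 + 0.2 = 0.6876.
With dosing unchanged, average steady-state concentration scales as 1/CL: 12.2 / 0.6876 = 17.7 mg/L.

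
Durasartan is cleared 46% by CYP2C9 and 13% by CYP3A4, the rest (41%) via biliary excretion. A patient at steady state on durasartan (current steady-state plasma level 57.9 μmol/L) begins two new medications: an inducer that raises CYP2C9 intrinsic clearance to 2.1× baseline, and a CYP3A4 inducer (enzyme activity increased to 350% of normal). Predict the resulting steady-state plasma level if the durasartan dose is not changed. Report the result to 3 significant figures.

CYP2C9: 0.46 × 2.1 = 0.966
CYP3A4: 0.13 × 3.5 = 0.455
Other: 0.41 (unchanged)
Relative clearance = 0.966 + 0.455 + 0.41 = 1.831.
Dividing the baseline by the relative clearance: 57.9 / 1.831 = 31.6 μmol/L.

31.6 μmol/L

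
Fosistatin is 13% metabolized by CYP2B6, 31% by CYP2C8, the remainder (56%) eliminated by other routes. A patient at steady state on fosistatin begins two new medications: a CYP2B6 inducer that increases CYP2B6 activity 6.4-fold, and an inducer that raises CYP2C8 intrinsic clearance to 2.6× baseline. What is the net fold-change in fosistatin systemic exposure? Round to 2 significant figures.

CYP2B6: 0.13 × 6.4 = 0.832
CYP2C8: 0.31 × 2.6 = 0.806
Other: 0.56 (unchanged)
Relative clearance = 0.832 + 0.806 + 0.56 = 2.198.
Net systemic exposure ratio = 1 / 2.198 = 0.45.

0.45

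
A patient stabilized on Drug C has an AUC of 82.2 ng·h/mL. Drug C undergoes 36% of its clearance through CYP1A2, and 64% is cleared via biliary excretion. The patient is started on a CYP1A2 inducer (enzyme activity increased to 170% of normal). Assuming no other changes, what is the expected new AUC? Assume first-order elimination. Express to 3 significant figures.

65.7 ng·h/mL

The CYP1A2 pathway (36% of clearance) is boosted to 1.7× activity: 0.36 × 1.7 = 0.612.
Non-CYP routes (64%) are unchanged.
CL_new/CL_old = 0.612 + 0.64 = 1.252.
New AUC = baseline ÷ relative clearance = 82.2 / 1.252 = 65.7 ng·h/mL.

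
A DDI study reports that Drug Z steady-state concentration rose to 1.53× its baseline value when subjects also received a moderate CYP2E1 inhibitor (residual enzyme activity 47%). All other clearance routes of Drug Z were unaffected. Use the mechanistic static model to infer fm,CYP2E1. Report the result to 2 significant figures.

0.65

Write x for the fraction cleared via CYP2E1. The observed steady-state concentration change means clearance fell to 1/1.53 = 0.6536 of baseline.
Setting x·0.47 + (1 − x) = 0.6536 and solving: x = (0.6536 − 1)/(0.47 − 1) = 0.65.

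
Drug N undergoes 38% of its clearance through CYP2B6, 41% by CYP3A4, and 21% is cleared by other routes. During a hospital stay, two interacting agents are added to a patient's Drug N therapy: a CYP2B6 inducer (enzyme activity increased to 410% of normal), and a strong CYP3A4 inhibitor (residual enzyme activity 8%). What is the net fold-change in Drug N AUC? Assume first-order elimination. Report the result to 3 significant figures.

0.555

The CYP2B6 pathway (38% of clearance) increases to 4.1× activity: 0.38 × 4.1 = 1.558.
The CYP3A4 pathway (41% of clearance) falls to 0.08× activity: 0.41 × 0.08 = 0.0328.
The remaining 21% of clearance is unaffected.
New clearance relative to baseline: 1.558 + 0.0328 + 0.21 = 1.8008.
Net AUC ratio = 1 / 1.8008 = 0.555.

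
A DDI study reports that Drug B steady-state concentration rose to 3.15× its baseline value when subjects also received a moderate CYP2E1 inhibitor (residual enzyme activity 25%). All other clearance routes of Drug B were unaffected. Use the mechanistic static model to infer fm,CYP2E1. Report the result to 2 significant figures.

Write x for the fraction cleared via CYP2E1. The observed steady-state concentration change means clearance fell to 1/3.15 = 0.3175 of baseline.
Only the CYP2E1 route changed, so 0.3175 = x·0.25 + (1 − x), giving x = 0.91.

0.91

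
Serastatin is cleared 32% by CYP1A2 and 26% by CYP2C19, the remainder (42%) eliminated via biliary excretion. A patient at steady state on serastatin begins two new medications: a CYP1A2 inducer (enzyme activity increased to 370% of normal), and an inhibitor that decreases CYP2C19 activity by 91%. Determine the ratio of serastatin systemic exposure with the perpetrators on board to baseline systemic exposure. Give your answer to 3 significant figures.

0.614

The CYP1A2 pathway (32% of clearance) rises to 3.7× activity: 0.32 × 3.7 = 1.184.
The CYP2C19 pathway (26% of clearance) drops to 0.09× activity: 0.26 × 0.09 = 0.0234.
Non-CYP routes (42%) are unchanged.
New clearance relative to baseline: 1.184 + 0.0234 + 0.42 = 1.6274.
Because systemic exposure varies inversely with clearance, the combined effect is 1 / 1.6274 = 0.614.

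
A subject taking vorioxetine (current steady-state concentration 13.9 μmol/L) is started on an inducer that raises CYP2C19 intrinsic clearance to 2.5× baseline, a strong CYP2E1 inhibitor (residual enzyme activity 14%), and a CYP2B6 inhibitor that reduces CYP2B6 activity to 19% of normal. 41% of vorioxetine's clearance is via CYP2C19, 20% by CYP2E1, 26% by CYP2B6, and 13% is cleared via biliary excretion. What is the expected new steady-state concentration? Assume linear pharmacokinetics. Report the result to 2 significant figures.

11 μmol/L

The CYP2C19 pathway (41% of clearance) rises to 2.5× activity: 0.41 × 2.5 = 1.025.
The CYP2E1 pathway (20% of clearance) drops to 0.14× activity: 0.2 × 0.14 = 0.028.
The CYP2B6 pathway (26% of clearance) falls to 0.19× activity: 0.26 × 0.19 = 0.0494.
The remaining 13% of clearance is unaffected.
CL_new/CL_old = 1.025 + 0.028 + 0.0494 + 0.13 = 1.2324.
New steady-state concentration = 13.9 / 1.2324 = 11 μmol/L (concentration scales inversely with clearance).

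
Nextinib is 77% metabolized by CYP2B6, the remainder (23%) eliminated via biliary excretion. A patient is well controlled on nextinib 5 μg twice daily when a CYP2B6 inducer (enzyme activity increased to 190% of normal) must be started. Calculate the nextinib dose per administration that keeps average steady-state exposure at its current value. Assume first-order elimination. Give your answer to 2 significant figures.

CYP2B6: 0.77 × 1.9 = 1.463
Other: 0.23 (unchanged)
Relative clearance = 1.463 + 0.23 = 1.693.
Exposure is unchanged when dose changes in proportion to clearance. New dose = 5 μg × 1.693 = 8.5 μg.

8.5 μg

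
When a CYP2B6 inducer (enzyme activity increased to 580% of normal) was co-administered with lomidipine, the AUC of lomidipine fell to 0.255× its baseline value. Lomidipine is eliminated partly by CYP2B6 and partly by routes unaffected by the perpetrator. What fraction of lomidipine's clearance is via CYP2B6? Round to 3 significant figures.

0.609

CL'/CL = 1 / 0.255 = 3.922
5.8·fm + (1 − fm) = 3.922
fm = (3.922 − 1) / (5.8 − 1) = 0.609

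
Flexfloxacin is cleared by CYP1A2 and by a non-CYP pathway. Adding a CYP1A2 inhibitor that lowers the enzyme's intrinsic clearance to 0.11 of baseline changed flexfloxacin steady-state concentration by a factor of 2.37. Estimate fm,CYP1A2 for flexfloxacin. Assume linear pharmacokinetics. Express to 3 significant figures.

0.650

CL'/CL = 1 / 2.37 = 0.4219
0.11·fm + (1 − fm) = 0.4219
fm = (0.4219 − 1) / (0.11 − 1) = 0.650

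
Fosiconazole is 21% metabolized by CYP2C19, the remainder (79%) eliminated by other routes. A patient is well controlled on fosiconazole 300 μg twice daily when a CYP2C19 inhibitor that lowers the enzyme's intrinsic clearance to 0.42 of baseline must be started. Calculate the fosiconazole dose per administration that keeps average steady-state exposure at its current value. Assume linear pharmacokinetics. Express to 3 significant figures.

263 μg

The CYP2C19 pathway (21% of clearance) falls to 0.42× activity: 0.21 × 0.42 = 0.0882.
Non-CYP routes (79%) are unchanged.
New clearance relative to baseline: 0.0882 + 0.79 = 0.8782.
Css,avg = (dose rate)/CL, so holding Css fixed requires dose ∝ CL: 300 × 0.8782 = 263 μg.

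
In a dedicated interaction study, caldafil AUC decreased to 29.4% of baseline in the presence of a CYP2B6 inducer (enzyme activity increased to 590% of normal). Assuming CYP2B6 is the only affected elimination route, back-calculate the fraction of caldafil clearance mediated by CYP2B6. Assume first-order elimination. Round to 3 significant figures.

0.490

Let x = fm,CYP2B6. Because AUC ∝ 1/CL, relative clearance rose to 1/0.294 = 3.401.
Setting x·5.9 + (1 − x) = 3.401 and solving: x = (3.401 − 1)/(5.9 − 1) = 0.490.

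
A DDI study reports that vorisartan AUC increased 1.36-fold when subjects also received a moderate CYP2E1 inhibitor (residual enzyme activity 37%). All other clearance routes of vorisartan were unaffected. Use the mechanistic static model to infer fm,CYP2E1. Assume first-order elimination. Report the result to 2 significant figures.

0.42

Let fm be the CYP2E1 fraction. New clearance relative to baseline = fm × 0.37 + (1 − fm).
AUC ratio = 1 / (new CL fraction), so new CL fraction = 1 / 1.36 = 0.7353.
fm × 0.37 + 1 − fm = 0.7353  ⇒  fm × (0.37 − 1) = −0.2647  ⇒  fm = 0.42.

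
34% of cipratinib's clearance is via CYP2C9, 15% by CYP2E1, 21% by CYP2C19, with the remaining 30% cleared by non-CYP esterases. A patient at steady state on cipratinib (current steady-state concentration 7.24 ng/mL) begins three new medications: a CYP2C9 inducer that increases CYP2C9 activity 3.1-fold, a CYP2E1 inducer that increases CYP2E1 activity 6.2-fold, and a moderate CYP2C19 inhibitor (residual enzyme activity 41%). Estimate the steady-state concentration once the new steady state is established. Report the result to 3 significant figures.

3.05 ng/mL

The CYP2C9 pathway (34% of clearance) rises to 3.1× activity: 0.34 × 3.1 = 1.054.
The CYP2E1 pathway (15% of clearance) increases to 6.2× activity: 0.15 × 6.2 = 0.93.
The CYP2C19 pathway (21% of clearance) is reduced to 0.41× activity: 0.21 × 0.41 = 0.0861.
The remaining 30% of clearance is unaffected.
New clearance relative to baseline: 1.054 + 0.93 + 0.0861 + 0.3 = 2.3701.
Steady-state concentration ∝ 1/CL: new value = 7.24 / 2.3701 = 3.05 ng/mL.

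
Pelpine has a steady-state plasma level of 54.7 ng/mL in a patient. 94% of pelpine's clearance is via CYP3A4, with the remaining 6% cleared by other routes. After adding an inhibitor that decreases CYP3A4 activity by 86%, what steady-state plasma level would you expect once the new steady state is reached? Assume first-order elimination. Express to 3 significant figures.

285 ng/mL

CYP3A4: 0.94 × 0.14 = 0.1316
Other: 0.06 (unchanged)
Relative clearance = 0.1316 + 0.06 = 0.1916.
With dosing unchanged, steady-state plasma level scales as 1/CL: 54.7 / 0.1916 = 285 ng/mL.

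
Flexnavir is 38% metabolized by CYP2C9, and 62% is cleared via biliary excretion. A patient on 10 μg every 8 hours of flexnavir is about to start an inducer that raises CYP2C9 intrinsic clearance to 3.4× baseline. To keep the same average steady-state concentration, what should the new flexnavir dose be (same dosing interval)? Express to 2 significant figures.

19 μg

CYP2C9: 0.38 × 3.4 = 1.292
Other: 0.62 (unchanged)
CL_new/CL_old = 1.292 + 0.62 = 1.912.
Exposure is unchanged when dose changes in proportion to clearance. New dose = 10 μg × 1.912 = 19 μg.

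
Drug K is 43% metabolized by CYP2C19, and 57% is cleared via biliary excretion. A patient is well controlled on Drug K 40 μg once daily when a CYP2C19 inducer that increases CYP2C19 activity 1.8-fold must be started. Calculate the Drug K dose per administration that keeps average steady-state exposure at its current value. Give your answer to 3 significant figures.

CYP2C19: 0.43 × 1.8 = 0.774
Other: 0.57 (unchanged)
Relative clearance = 0.774 + 0.57 = 1.344.
Exposure is unchanged when dose changes in proportion to clearance. New dose = 40 μg × 1.344 = 53.8 μg.

53.8 μg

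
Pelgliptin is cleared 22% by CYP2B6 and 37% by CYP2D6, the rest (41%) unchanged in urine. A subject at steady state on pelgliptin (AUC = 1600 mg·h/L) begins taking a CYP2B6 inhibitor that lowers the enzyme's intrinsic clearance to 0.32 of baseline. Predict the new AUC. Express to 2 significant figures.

The CYP2B6 pathway (22% of clearance) falls to 0.32× activity: 0.22 × 0.32 = 0.0704.
CYP2D6 (37%) and the residual 41% are unaffected.
New clearance relative to baseline: 0.0704 + 0.37 + 0.41 = 0.8504.
New AUC = baseline ÷ relative clearance = 1600 / 0.8504 = 1.9 × 10³ mg·h/L.

1.9 × 10³ mg·h/L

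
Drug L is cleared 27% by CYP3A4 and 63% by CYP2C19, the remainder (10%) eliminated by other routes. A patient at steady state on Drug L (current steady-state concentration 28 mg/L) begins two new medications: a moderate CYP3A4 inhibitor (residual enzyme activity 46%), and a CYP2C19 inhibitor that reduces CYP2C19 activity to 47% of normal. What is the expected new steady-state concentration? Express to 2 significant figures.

54 mg/L

The CYP3A4 pathway (27% of clearance) is reduced to 0.46× activity: 0.27 × 0.46 = 0.1242.
The CYP2C19 pathway (63% of clearance) falls to 0.47× activity: 0.63 × 0.47 = 0.2961.
The remaining 10% of clearance is unaffected.
New clearance relative to baseline: 0.1242 + 0.2961 + 0.1 = 0.5203.
Steady-state concentration ∝ 1/CL: new value = 28 / 0.5203 = 54 mg/L.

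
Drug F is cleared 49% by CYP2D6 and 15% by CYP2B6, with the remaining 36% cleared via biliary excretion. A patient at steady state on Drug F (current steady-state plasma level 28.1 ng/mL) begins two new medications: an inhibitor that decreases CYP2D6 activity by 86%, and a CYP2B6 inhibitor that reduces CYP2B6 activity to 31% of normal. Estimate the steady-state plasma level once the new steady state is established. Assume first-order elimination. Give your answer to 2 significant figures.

CYP2D6: 0.49 × 0.14 = 0.0686
CYP2B6: 0.15 × 0.31 = 0.0465
Other: 0.36 (unchanged)
New clearance relative to baseline: 0.0686 + 0.0465 + 0.36 = 0.4751.
Dividing the baseline by the relative clearance: 28.1 / 0.4751 = 59 ng/mL.

59 ng/mL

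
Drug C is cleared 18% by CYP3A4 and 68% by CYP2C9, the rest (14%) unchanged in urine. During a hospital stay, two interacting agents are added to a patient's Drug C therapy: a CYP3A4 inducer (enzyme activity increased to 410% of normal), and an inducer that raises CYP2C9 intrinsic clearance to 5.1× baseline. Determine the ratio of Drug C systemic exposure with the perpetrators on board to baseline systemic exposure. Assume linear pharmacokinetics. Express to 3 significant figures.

The CYP3A4 pathway (18% of clearance) rises to 4.1× activity: 0.18 × 4.1 = 0.738.
The CYP2C9 pathway (68% of clearance) is boosted to 5.1× activity: 0.68 × 5.1 = 3.468.
The remaining 14% of clearance is unaffected.
CL_new/CL_old = 0.738 + 3.468 + 0.14 = 4.346.
Net systemic exposure ratio = 1 / 4.346 = 0.230.

0.230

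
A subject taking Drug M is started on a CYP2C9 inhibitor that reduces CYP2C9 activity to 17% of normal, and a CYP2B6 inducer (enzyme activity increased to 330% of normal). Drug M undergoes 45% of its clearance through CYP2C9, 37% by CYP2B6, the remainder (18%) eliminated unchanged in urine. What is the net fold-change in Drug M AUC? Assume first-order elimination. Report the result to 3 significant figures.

CYP2C9: 0.45 × 0.17 = 0.0765
CYP2B6: 0.37 × 3.3 = 1.221
Other: 0.18 (unchanged)
CL_new/CL_old = 0.0765 + 1.221 + 0.18 = 1.4775.
AUC ∝ 1/CL: fold-change = 1 / 1.4775 = 0.677.

0.677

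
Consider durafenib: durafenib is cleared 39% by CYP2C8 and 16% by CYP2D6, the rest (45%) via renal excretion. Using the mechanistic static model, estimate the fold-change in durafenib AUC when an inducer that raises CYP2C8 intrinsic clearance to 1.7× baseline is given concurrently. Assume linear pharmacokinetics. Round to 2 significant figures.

0.79

The CYP2C8 pathway (39% of clearance) rises to 1.7× activity: 0.39 × 1.7 = 0.663.
CYP2D6 (16%) and the residual 45% are unaffected.
New clearance relative to baseline: 0.663 + 0.16 + 0.45 = 1.273.
AUC is inversely proportional to clearance, so the fold-change is 1 / 1.273 = 0.79.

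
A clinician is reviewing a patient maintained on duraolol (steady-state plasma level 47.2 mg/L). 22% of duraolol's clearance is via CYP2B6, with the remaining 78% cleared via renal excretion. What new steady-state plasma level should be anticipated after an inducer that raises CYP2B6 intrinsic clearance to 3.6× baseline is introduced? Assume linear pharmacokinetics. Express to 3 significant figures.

30.0 mg/L

CYP2B6: 0.22 × 3.6 = 0.792
Other: 0.78 (unchanged)
Relative clearance = 0.792 + 0.78 = 1.572.
New steady-state plasma level = baseline ÷ relative clearance = 47.2 / 1.572 = 30.0 mg/L.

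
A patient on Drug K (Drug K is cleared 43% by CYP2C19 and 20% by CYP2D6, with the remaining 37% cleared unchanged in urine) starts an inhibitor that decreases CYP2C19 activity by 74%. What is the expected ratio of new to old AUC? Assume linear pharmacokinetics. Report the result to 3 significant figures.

1.47

CYP2C19: 0.43 × 0.26 = 0.1118
CYP2D6: 0.2 (unchanged)
Other: 0.37 (unchanged)
New clearance relative to baseline: 0.1118 + 0.2 + 0.37 = 0.6818.
AUC ratio = CL_old/CL_new = 1 / 0.6818 = 1.47.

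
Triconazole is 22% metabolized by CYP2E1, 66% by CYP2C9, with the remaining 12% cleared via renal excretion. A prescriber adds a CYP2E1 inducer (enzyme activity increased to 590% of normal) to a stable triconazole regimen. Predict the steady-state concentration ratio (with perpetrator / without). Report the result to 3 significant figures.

0.481

The CYP2E1 pathway (22% of clearance) rises to 5.9× activity: 0.22 × 5.9 = 1.298.
CYP2C9 (66%) and the residual 12% are unaffected.
CL_new/CL_old = 1.298 + 0.66 + 0.12 = 2.078.
Since steady-state concentration ∝ 1/CL, the ratio is 1 / 2.078 = 0.481.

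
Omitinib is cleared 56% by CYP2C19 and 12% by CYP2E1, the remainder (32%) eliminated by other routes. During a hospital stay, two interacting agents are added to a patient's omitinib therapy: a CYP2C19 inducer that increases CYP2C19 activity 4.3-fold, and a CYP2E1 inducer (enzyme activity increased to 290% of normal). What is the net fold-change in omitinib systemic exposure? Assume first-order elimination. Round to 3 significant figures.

0.325

The CYP2C19 pathway (56% of clearance) rises to 4.3× activity: 0.56 × 4.3 = 2.408.
The CYP2E1 pathway (12% of clearance) increases to 2.9× activity: 0.12 × 2.9 = 0.348.
Non-CYP routes (32%) are unchanged.
Relative clearance = 2.408 + 0.348 + 0.32 = 3.076.
Because systemic exposure varies inversely with clearance, the combined effect is 1 / 3.076 = 0.325.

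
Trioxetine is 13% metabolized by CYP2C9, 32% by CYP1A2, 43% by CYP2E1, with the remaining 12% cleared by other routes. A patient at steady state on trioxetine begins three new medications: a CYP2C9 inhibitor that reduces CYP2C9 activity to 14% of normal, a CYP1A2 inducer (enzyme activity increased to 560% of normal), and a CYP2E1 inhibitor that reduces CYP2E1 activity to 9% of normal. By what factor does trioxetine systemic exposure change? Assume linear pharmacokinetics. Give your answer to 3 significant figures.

The CYP2C9 pathway (13% of clearance) falls to 0.14× activity: 0.13 × 0.14 = 0.0182.
The CYP1A2 pathway (32% of clearance) rises to 5.6× activity: 0.32 × 5.6 = 1.792.
The CYP2E1 pathway (43% of clearance) is reduced to 0.09× activity: 0.43 × 0.09 = 0.0387.
Non-CYP routes (12%) are unchanged.
New clearance relative to baseline: 0.0182 + 1.792 + 0.0387 + 0.12 = 1.9689.
Because systemic exposure varies inversely with clearance, the combined effect is 1 / 1.9689 = 0.508.

0.508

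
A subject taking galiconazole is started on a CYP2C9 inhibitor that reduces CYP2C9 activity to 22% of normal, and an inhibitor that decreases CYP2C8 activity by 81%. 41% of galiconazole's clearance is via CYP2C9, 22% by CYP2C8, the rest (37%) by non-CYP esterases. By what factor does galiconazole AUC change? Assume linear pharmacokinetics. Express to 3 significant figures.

The CYP2C9 pathway (41% of clearance) drops to 0.22× activity: 0.41 × 0.22 = 0.0902.
The CYP2C8 pathway (22% of clearance) is reduced to 0.19× activity: 0.22 × 0.19 = 0.0418.
The remaining 37% of clearance is unaffected.
New clearance relative to baseline: 0.0902 + 0.0418 + 0.37 = 0.502.
Net AUC ratio = 1 / 0.502 = 1.99.

1.99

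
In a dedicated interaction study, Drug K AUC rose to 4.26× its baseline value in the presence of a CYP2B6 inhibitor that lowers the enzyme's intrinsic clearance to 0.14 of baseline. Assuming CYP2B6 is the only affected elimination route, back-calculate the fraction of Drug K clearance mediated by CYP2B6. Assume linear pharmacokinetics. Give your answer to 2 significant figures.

Let x = fm,CYP2B6. Because AUC ∝ 1/CL, relative clearance fell to 1/4.26 = 0.2347.
Setting x·0.14 + (1 − x) = 0.2347 and solving: x = (0.2347 − 1)/(0.14 − 1) = 0.89.

0.89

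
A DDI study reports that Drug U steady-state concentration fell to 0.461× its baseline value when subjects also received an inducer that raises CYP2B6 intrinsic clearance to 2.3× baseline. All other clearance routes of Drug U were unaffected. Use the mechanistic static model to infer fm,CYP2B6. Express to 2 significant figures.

Call the CYP2B6 fraction fm. After the interaction, CL_new/CL_old = fm × 2.3 + (1 − fm).
Steady-state concentration ratio = 1 / (new CL fraction), so new CL fraction = 1 / 0.461 = 2.169.
fm × 2.3 + 1 − fm = 2.169  ⇒  fm × (2.3 − 1) = 1.169  ⇒  fm = 0.90.

0.90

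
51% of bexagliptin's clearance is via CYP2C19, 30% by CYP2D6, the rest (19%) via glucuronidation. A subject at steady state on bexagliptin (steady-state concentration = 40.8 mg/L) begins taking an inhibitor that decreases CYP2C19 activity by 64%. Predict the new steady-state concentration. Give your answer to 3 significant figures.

CYP2C19: 0.51 × 0.36 = 0.1836
CYP2D6: 0.3 (unchanged)
Other: 0.19 (unchanged)
CL_new/CL_old = 0.1836 + 0.3 + 0.19 = 0.6736.
New steady-state concentration = baseline ÷ relative clearance = 40.8 / 0.6736 = 60.6 mg/L.

60.6 mg/L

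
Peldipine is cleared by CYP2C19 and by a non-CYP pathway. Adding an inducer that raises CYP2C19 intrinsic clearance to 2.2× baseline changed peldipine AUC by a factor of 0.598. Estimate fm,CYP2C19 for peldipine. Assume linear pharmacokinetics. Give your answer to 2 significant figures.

CL'/CL = 1 / 0.598 = 1.672
2.2·fm + (1 − fm) = 1.672
fm = (1.672 − 1) / (2.2 − 1) = 0.56

0.56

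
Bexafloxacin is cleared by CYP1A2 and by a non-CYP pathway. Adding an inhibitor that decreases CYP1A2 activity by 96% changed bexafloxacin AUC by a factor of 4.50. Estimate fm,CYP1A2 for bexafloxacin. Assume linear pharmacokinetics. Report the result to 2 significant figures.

0.81

Write x for the fraction cleared via CYP1A2. The observed AUC change means clearance fell to 1/4.50 = 0.2222 of baseline.
Only the CYP1A2 route changed, so 0.2222 = x·0.04 + (1 − x), giving x = 0.81.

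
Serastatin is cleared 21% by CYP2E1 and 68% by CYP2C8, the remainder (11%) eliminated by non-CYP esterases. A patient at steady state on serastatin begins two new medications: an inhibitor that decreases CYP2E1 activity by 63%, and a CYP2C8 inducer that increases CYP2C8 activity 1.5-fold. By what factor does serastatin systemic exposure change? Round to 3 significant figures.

0.828

The CYP2E1 pathway (21% of clearance) is reduced to 0.37× activity: 0.21 × 0.37 = 0.0777.
The CYP2C8 pathway (68% of clearance) is boosted to 1.5× activity: 0.68 × 1.5 = 1.02.
Non-CYP routes (11%) are unchanged.
Relative clearance = 0.0777 + 1.02 + 0.11 = 1.2077.
Systemic exposure ∝ 1/CL: fold-change = 1 / 1.2077 = 0.828.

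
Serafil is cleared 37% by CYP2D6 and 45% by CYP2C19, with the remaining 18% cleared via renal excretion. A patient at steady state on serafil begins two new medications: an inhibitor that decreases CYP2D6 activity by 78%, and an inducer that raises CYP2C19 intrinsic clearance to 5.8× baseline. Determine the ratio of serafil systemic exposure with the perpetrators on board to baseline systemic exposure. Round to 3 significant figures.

0.348

The CYP2D6 pathway (37% of clearance) falls to 0.22× activity: 0.37 × 0.22 = 0.0814.
The CYP2C19 pathway (45% of clearance) is boosted to 5.8× activity: 0.45 × 5.8 = 2.61.
The remaining 18% of clearance is unaffected.
CL_new/CL_old = 0.0814 + 2.61 + 0.18 = 2.8714.
Net systemic exposure ratio = 1 / 2.8714 = 0.348.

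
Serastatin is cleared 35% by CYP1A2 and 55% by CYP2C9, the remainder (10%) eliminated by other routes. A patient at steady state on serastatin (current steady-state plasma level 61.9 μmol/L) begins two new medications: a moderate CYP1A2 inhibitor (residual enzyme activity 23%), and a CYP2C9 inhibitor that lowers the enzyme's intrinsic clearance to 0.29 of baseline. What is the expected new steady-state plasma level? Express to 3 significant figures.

182 μmol/L

The CYP1A2 pathway (35% of clearance) falls to 0.23× activity: 0.35 × 0.23 = 0.0805.
The CYP2C9 pathway (55% of clearance) falls to 0.29× activity: 0.55 × 0.29 = 0.1595.
The remaining 10% of clearance is unaffected.
CL_new/CL_old = 0.0805 + 0.1595 + 0.1 = 0.34.
New steady-state plasma level = 61.9 / 0.34 = 182 μmol/L (concentration scales inversely with clearance).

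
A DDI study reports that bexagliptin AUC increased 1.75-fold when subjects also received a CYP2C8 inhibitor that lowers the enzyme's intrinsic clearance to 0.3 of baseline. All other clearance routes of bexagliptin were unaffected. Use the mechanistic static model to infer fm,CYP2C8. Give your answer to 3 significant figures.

Let x = fm,CYP2C8. Because AUC ∝ 1/CL, relative clearance fell to 1/1.75 = 0.5714.
Setting x·0.3 + (1 − x) = 0.5714 and solving: x = (0.5714 − 1)/(0.3 − 1) = 0.612.

0.612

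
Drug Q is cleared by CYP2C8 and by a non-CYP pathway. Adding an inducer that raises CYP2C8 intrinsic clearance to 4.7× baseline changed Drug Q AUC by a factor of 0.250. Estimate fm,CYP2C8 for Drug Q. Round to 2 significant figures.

0.81

Let x = fm,CYP2C8. Because AUC ∝ 1/CL, relative clearance rose to 1/0.250 = 4.
Only the CYP2C8 route changed, so 4 = x·4.7 + (1 − x), giving x = 0.81.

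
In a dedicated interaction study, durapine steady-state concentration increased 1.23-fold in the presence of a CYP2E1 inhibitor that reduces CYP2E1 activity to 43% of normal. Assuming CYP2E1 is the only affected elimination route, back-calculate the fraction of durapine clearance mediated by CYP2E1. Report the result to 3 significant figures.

CL'/CL = 1 / 1.23 = 0.813
0.43·fm + (1 − fm) = 0.813
fm = (0.813 − 1) / (0.43 − 1) = 0.328

0.328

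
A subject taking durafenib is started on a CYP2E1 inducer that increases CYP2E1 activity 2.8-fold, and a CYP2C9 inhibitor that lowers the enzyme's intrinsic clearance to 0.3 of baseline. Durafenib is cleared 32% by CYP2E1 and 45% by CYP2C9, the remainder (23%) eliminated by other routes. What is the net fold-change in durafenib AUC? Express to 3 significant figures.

The CYP2E1 pathway (32% of clearance) is boosted to 2.8× activity: 0.32 × 2.8 = 0.896.
The CYP2C9 pathway (45% of clearance) falls to 0.3× activity: 0.45 × 0.3 = 0.135.
Non-CYP routes (23%) are unchanged.
Relative clearance = 0.896 + 0.135 + 0.23 = 1.261.
Because AUC varies inversely with clearance, the combined effect is 1 / 1.261 = 0.793.

0.793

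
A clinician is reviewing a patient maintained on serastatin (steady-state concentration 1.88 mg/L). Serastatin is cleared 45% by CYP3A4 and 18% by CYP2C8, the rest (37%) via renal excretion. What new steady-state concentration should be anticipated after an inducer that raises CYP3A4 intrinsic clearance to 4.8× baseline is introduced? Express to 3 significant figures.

The CYP3A4 pathway (45% of clearance) rises to 4.8× activity: 0.45 × 4.8 = 2.16.
CYP2C8 (18%) and the residual 37% are unaffected.
CL_new/CL_old = 2.16 + 0.18 + 0.37 = 2.71.
Steady-state concentration ∝ 1/CL, so new value = 1.88 / 2.71 = 0.694 mg/L.

0.694 mg/L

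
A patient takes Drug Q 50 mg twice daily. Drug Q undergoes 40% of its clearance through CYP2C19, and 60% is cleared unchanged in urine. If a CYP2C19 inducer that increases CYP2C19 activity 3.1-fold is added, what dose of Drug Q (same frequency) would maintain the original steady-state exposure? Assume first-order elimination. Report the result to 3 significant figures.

The CYP2C19 pathway (40% of clearance) increases to 3.1× activity: 0.4 × 3.1 = 1.24.
The remaining 60% of clearance is unaffected.
Relative clearance = 1.24 + 0.6 = 1.84.
Exposure is unchanged when dose changes in proportion to clearance. New dose = 50 mg × 1.84 = 92.0 mg.

92.0 mg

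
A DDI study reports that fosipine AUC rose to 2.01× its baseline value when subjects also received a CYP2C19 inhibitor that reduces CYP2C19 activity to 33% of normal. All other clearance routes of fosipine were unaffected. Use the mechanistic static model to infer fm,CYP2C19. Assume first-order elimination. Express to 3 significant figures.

0.750

Write x for the fraction cleared via CYP2C19. The observed AUC change means clearance fell to 1/2.01 = 0.4975 of baseline.
Only the CYP2C19 route changed, so 0.4975 = x·0.33 + (1 − x), giving x = 0.750.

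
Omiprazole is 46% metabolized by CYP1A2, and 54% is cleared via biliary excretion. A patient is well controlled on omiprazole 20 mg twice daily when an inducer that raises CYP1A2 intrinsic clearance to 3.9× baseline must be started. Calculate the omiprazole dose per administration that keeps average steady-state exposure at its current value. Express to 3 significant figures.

46.7 mg

The CYP1A2 pathway (46% of clearance) increases to 3.9× activity: 0.46 × 3.9 = 1.794.
Non-CYP routes (54%) are unchanged.
CL_new/CL_old = 1.794 + 0.54 = 2.334.
Css,avg = (dose rate)/CL, so holding Css fixed requires dose ∝ CL: 20 × 2.334 = 46.7 mg.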